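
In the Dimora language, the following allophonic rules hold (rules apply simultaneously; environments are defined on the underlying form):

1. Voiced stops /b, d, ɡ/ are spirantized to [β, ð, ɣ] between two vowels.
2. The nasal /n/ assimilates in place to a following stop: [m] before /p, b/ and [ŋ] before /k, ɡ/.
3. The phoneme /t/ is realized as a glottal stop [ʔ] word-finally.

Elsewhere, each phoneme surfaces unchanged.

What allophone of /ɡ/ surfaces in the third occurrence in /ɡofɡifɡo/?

/ɡ/ (between /f/ and /o/) fails the environment for rule 1, so it stays [ɡ].

[ɡ]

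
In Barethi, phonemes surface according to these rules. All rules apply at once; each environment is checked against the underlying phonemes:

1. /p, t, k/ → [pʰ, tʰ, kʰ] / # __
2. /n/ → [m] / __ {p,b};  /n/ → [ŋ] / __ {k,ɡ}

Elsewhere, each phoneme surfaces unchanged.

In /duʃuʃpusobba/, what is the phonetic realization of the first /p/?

[p]

/p/ (between /ʃ/ and /u/) fails the environment for rule 1, so it stays [p].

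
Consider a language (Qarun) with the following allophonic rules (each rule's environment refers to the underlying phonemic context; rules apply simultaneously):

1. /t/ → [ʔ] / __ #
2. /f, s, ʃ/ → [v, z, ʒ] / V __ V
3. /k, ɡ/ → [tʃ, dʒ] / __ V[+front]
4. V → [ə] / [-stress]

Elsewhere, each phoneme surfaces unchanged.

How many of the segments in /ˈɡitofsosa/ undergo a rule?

5

Segments that undergo a rule: /ɡ/ → [dʒ] (rule 3); /o/ → [ə] (rule 4); /o/ → [ə] (rule 4); /s/ → [z] (rule 2); /a/ → [ə] (rule 4).
All other segments surface unchanged.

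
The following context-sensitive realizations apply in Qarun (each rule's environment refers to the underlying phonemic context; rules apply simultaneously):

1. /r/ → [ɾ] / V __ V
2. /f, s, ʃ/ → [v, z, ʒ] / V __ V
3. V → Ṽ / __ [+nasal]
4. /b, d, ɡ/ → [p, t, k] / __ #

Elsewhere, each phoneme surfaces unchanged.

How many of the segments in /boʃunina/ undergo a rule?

3

Segments that undergo a rule: /ʃ/ → [ʒ] (rule 2); /u/ → [ũ] (rule 3); /i/ → [ĩ] (rule 3).
All other segments surface unchanged.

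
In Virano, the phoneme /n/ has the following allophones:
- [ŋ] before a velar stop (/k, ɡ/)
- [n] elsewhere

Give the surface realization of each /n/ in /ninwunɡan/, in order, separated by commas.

Occurrence 1 (position 1): no conditioning environment matches → elsewhere allophone [n].
Occurrence 2 (position 3): no conditioning environment matches → elsewhere allophone [n].
Occurrence 3 (position 6): before a velar stop → [ŋ].
Occurrence 4 (position 9): no conditioning environment matches → elsewhere allophone [n].

[n], [n], [ŋ], [n]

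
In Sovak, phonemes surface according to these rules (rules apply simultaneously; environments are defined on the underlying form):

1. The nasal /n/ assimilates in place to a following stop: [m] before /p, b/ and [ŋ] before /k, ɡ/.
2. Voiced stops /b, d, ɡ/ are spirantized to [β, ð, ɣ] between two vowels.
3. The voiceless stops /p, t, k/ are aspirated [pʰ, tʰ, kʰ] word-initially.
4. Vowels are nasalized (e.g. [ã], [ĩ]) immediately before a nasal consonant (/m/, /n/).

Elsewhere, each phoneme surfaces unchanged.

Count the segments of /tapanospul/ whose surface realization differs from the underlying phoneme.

Segments that undergo a rule: /t/ → [tʰ] (rule 3); /a/ → [ã] (rule 4).
All other segments surface unchanged.

2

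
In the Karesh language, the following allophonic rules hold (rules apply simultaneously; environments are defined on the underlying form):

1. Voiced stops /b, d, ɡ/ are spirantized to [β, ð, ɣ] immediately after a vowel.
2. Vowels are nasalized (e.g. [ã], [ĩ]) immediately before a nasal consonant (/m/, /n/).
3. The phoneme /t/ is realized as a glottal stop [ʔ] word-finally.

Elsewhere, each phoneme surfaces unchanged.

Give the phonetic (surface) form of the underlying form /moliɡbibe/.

[moliɣbiβe]

/m/ (word-initial): no rule targets it → [m].
/o/ — between /m/ and /l/; rule 2 does not apply here → [o].
/l/ (between /o/ and /i/): no rule targets it → [l].
/i/ (between /l/ and /ɡ/) is in the target of rule 2 but the environment (before a nasal consonant) is not met → [i].
Rule 1 applies to /ɡ/ (between /i/ and /b/: immediately after a vowel) → [ɣ].
/b/ — between /ɡ/ and /i/; rule 1 does not apply here → [b].
/i/ (between /b/ and /b/) fails the environment for rule 2, so it stays [i].
/b/ (between /i/ and /e/): immediately after a vowel, so rule 1 applies → [β].
/e/ — word-final; rule 2 does not apply here → [e].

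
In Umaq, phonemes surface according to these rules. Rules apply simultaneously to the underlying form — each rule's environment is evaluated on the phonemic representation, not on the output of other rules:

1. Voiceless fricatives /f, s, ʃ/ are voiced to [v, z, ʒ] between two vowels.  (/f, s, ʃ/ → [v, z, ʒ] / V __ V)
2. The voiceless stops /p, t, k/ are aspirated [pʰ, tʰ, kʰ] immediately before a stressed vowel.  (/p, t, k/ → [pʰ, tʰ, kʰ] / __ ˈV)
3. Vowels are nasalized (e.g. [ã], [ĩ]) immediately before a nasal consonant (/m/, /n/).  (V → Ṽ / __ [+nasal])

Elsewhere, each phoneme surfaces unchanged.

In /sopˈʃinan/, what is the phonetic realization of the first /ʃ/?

/ʃ/ (between /p/ and /i/) is in the target of rule 1 but the environment (between two vowels) is not met → [ʃ].

[ʃ]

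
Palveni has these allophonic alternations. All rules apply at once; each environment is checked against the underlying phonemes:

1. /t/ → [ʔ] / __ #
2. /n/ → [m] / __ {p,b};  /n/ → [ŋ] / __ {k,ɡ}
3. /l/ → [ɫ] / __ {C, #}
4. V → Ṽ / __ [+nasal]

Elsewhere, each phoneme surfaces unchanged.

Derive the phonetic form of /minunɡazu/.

[mĩnũŋɡazu]

Rule 4 applies to /i/ (between /m/ and /n/: before a nasal consonant) → [ĩ].
/n/ (between /i/ and /u/) fails the environment for rule 2, so it stays [n].
/u/ meets the environment for rule 4 (before a nasal consonant) → [ũ].
/n/ — between /u/ and /ɡ/, before a labial or velar stop — surfaces as [ŋ] (rule 2).
/a/ (between /ɡ/ and /z/) fails the environment for rule 4, so it stays [a].
/u/ (word-final): rule 4 targets it, but not before a nasal consonant → unchanged [u].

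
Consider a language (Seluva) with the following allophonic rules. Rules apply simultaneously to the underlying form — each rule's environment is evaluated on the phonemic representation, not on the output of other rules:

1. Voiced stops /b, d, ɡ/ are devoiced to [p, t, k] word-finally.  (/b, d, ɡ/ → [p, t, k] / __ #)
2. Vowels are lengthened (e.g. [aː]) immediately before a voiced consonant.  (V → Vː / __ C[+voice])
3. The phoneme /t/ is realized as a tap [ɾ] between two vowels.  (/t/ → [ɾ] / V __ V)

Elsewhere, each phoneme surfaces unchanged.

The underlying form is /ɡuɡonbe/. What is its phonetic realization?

[ɡuːɡoːnbe]

/ɡ/ — word-initial; rule 1 does not apply here → [ɡ].
/u/ meets the environment for rule 2 (before a voiced consonant) → [uː].
/ɡ/ (between /u/ and /o/): rule 1 targets it, but not word-finally → unchanged [ɡ].
/o/ (between /ɡ/ and /n/): before a voiced consonant, so rule 2 applies → [oː].
/n/ (between /o/ and /b/): no rule targets it → [n].
/b/ (between /n/ and /e/): rule 1 targets it, but not word-finally → unchanged [b].
/e/ (word-final) fails the environment for rule 2, so it stays [e].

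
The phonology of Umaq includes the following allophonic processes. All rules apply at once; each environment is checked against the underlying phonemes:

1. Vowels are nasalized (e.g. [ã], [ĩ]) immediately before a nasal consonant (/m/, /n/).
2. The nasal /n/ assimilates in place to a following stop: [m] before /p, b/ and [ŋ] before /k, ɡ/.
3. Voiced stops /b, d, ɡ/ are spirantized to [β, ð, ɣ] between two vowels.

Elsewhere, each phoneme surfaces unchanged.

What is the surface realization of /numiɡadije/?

/n/ (word-initial): rule 2 targets it, but not before a labial or velar stop → unchanged [n].
/u/ (between /n/ and /m/) occurs before a nasal consonant → [ũ] by rule 1.
/m/ (between /u/ and /i/): no rule targets it → [m].
/i/ (between /m/ and /ɡ/) fails the environment for rule 1, so it stays [i].
/ɡ/ meets the environment for rule 3 (between two vowels) → [ɣ].
/a/ (between /ɡ/ and /d/) fails the environment for rule 1, so it stays [a].
Rule 3 applies to /d/ (between /a/ and /i/: between two vowels) → [ð].
/i/ (between /d/ and /j/): rule 1 targets it, but not before a nasal consonant → unchanged [i].
/j/ stays [j].
/e/ (word-final): rule 1 targets it, but not before a nasal consonant → unchanged [e].

[nũmiɣaðije]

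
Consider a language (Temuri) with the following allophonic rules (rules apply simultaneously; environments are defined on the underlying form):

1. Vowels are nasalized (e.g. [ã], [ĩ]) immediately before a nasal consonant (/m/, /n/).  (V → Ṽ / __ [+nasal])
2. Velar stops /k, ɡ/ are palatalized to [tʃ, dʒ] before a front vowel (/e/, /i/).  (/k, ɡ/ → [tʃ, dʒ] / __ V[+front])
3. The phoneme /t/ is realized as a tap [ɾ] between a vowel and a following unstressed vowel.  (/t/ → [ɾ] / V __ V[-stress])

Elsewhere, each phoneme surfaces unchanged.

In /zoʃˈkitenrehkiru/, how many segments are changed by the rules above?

4

Segments that undergo a rule: /k/ → [tʃ] (rule 2); /t/ → [ɾ] (rule 3); /e/ → [ẽ] (rule 1); /k/ → [tʃ] (rule 2).
All other segments surface unchanged.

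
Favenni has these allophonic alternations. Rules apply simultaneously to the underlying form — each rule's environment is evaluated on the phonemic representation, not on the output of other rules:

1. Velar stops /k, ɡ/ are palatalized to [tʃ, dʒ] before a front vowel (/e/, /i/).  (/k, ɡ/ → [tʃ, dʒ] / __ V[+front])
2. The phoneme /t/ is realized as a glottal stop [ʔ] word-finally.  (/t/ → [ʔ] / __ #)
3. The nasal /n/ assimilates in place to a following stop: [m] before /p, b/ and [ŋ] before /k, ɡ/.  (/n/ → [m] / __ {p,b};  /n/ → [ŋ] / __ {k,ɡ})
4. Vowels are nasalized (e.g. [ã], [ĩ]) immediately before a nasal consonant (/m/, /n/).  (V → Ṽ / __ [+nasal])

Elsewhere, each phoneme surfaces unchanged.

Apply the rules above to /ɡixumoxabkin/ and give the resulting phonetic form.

[dʒixũmoxabtʃĩn]

Rule 1 applies to /ɡ/ (word-initial: before a front vowel) → [dʒ].
/i/ (between /ɡ/ and /x/) fails the environment for rule 4, so it stays [i].
/x/ stays [x].
/u/ — between /x/ and /m/, before a nasal consonant — surfaces as [ũ] (rule 4).
/m/ stays [m].
/o/ (between /m/ and /x/) is in the target of rule 4 but the environment (before a nasal consonant) is not met → [o].
/x/ stays [x].
/a/ (between /x/ and /b/): rule 4 targets it, but not before a nasal consonant → unchanged [a].
/b/ stays [b].
/k/ meets the environment for rule 1 (before a front vowel) → [tʃ].
/i/ (between /k/ and /n/) occurs before a nasal consonant → [ĩ] by rule 4.
/n/ (word-final) is in the target of rule 3 but the environment (before a labial or velar stop) is not met → [n].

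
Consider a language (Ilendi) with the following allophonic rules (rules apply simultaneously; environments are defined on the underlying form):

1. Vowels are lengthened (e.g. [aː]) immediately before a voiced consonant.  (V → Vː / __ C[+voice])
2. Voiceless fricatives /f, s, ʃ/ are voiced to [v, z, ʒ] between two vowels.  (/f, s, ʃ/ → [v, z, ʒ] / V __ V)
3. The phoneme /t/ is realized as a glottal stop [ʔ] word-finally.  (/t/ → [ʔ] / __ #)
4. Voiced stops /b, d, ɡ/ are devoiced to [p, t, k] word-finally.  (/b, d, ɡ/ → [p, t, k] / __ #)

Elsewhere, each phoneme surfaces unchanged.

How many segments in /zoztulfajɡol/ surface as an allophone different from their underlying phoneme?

Segments that undergo a rule: /o/ → [oː] (rule 1); /u/ → [uː] (rule 1); /a/ → [aː] (rule 1); /o/ → [oː] (rule 1).
All other segments surface unchanged.

4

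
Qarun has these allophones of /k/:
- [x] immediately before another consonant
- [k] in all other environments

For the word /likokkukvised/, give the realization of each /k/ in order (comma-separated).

[k], [x], [k], [x]

Occurrence 1 (position 3): no conditioning environment matches → elsewhere allophone [k].
Occurrence 2 (position 5): immediately before another consonant → [x].
Occurrence 3 (position 6): no conditioning environment matches → elsewhere allophone [k].
Occurrence 4 (position 8): immediately before another consonant → [x].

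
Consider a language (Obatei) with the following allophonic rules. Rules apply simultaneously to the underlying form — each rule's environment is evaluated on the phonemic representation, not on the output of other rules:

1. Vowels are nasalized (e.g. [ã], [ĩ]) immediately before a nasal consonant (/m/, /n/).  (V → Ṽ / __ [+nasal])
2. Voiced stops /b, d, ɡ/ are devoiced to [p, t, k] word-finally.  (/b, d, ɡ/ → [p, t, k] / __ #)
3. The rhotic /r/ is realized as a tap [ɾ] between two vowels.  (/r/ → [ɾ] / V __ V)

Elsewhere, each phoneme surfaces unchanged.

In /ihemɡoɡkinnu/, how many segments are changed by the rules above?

Segments that undergo a rule: /e/ → [ẽ] (rule 1); /i/ → [ĩ] (rule 1).
All other segments surface unchanged.

2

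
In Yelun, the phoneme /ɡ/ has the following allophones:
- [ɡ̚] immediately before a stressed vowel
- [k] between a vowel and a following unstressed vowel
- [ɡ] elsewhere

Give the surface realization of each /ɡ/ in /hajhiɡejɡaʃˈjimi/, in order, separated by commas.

Occurrence 1 (position 6): between a vowel and a following unstressed vowel → [k].
Occurrence 2 (position 9): no conditioning environment matches → elsewhere allophone [ɡ].

[k], [ɡ]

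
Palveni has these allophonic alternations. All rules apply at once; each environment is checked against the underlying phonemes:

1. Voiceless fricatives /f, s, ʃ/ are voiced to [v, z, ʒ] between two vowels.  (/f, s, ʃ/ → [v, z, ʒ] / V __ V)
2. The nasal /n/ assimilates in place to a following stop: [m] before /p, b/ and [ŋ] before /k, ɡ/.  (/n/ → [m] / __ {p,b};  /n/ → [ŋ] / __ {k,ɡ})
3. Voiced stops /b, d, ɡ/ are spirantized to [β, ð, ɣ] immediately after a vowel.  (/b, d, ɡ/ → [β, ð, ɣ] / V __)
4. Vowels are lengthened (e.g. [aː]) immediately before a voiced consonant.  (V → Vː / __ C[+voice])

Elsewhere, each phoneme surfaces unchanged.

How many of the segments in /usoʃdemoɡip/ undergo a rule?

Segments that undergo a rule: /s/ → [z] (rule 1); /e/ → [eː] (rule 4); /o/ → [oː] (rule 4); /ɡ/ → [ɣ] (rule 3).
All other segments surface unchanged.

4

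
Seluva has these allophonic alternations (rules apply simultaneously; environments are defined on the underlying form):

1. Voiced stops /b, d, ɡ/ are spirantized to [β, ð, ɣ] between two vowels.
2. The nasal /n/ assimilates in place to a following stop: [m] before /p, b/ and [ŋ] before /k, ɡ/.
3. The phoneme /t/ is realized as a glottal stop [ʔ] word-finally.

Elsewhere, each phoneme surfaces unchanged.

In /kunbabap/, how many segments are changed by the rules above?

2

Segments that undergo a rule: /n/ → [m] (rule 2); /b/ → [β] (rule 1).
All other segments surface unchanged.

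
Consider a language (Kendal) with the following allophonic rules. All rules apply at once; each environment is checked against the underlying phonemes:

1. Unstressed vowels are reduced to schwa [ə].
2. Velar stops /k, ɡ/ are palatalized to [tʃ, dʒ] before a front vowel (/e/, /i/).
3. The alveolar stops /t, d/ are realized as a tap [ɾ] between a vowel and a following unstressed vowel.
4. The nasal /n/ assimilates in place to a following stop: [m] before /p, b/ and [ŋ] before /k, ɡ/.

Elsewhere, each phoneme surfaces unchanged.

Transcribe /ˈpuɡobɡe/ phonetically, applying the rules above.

/p/ (word-initial) is unaffected → [p].
/u/ (between /p/ and /ɡ/): rule 1 targets it, but not in an unstressed syllable → unchanged [u].
/ɡ/ (between /u/ and /o/): rule 2 targets it, but not before a front vowel → unchanged [ɡ].
/o/ — between /ɡ/ and /b/, in an unstressed syllable — surfaces as [ə] (rule 1).
/b/ (between /o/ and /ɡ/): no rule targets it → [b].
/ɡ/ meets the environment for rule 2 (before a front vowel) → [dʒ].
Rule 1 applies to /e/ (word-final: in an unstressed syllable) → [ə].

[ˈpuɡəbdʒə]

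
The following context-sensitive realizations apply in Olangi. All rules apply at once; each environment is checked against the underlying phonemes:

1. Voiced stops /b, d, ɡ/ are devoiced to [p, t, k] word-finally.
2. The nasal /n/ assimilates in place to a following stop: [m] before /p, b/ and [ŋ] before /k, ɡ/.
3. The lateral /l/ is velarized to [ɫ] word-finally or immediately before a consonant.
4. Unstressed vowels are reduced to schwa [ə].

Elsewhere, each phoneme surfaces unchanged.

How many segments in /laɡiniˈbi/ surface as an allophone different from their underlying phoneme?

3

Segments that undergo a rule: /a/ → [ə] (rule 4); /i/ → [ə] (rule 4); /i/ → [ə] (rule 4).
All other segments surface unchanged.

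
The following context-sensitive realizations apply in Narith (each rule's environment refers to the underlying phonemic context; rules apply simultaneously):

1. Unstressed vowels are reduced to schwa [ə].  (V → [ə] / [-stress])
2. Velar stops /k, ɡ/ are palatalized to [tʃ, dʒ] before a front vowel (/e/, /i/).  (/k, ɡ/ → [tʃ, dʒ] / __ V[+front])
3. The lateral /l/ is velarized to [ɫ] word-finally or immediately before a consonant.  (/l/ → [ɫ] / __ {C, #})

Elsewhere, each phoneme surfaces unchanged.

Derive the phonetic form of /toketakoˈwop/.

/t/ (word-initial): no rule targets it → [t].
/o/ (between /t/ and /k/) occurs in an unstressed syllable → [ə] by rule 1.
/k/ meets the environment for rule 2 (before a front vowel) → [tʃ].
/e/ meets the environment for rule 1 (in an unstressed syllable) → [ə].
/t/ stays [t].
/a/ — between /t/ and /k/, in an unstressed syllable — surfaces as [ə] (rule 1).
/k/ (between /a/ and /o/): rule 2 targets it, but not before a front vowel → unchanged [k].
/o/ (between /k/ and /w/) occurs in an unstressed syllable → [ə] by rule 1.
/w/ (between /o/ and /o/): no rule targets it → [w].
/o/ (between /w/ and /p/) is in the target of rule 1 but the environment (in an unstressed syllable) is not met → [o].
/p/ — not in any rule's target class → [p].

[tətʃətəkəˈwop]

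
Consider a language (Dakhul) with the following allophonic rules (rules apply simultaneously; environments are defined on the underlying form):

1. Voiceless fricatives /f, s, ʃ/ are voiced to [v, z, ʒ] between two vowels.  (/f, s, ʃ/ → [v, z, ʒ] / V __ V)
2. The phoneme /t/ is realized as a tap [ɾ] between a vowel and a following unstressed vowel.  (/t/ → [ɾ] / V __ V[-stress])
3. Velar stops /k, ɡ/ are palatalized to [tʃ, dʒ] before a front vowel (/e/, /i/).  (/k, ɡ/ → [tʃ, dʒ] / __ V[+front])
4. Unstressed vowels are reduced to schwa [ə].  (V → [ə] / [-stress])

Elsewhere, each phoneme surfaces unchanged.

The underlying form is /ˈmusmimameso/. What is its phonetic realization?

[ˈmusməməməzə]

/m/ stays [m].
/u/ (between /m/ and /s/) is in the target of rule 4 but the environment (in an unstressed syllable) is not met → [u].
/s/ (between /u/ and /m/) fails the environment for rule 1, so it stays [s].
/m/ (between /s/ and /i/) is unaffected → [m].
Rule 4 applies to /i/ (between /m/ and /m/: in an unstressed syllable) → [ə].
/m/ (between /i/ and /a/): no rule targets it → [m].
/a/ (between /m/ and /m/) occurs in an unstressed syllable → [ə] by rule 4.
/m/ — not in any rule's target class → [m].
/e/ (between /m/ and /s/) occurs in an unstressed syllable → [ə] by rule 4.
/s/ meets the environment for rule 1 (between two vowels) → [z].
/o/ — word-final, in an unstressed syllable — surfaces as [ə] (rule 4).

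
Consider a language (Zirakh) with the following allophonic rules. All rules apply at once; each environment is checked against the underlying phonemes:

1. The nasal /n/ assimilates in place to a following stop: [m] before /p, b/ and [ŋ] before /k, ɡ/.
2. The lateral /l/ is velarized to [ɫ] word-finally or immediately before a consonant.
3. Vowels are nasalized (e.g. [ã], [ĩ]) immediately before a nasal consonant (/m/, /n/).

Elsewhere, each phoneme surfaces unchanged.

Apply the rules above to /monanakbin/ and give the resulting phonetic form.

/o/ (between /m/ and /n/): before a nasal consonant, so rule 3 applies → [õ].
/n/ (between /o/ and /a/) fails the environment for rule 1, so it stays [n].
/a/ (between /n/ and /n/): before a nasal consonant, so rule 3 applies → [ã].
/n/ (between /a/ and /a/) fails the environment for rule 1, so it stays [n].
/a/ — between /n/ and /k/; rule 3 does not apply here → [a].
Rule 3 applies to /i/ (between /b/ and /n/: before a nasal consonant) → [ĩ].
/n/ — word-final; rule 1 does not apply here → [n].

[mõnãnakbĩn]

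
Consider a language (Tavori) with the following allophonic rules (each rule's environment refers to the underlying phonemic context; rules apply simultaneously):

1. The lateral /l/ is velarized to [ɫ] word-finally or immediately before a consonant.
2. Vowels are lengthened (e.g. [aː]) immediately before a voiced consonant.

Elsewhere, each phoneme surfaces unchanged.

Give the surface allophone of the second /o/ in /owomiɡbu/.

/o/ (between /w/ and /m/) occurs before a voiced consonant → [oː] by rule 2.

[oː]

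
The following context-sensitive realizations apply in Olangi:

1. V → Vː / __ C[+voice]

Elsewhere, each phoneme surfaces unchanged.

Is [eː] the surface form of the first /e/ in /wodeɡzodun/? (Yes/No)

Yes

/e/ (between /d/ and /ɡ/): before a voiced consonant, so rule 1 applies → [eː].
The actual realization is [eː], which matches [eː].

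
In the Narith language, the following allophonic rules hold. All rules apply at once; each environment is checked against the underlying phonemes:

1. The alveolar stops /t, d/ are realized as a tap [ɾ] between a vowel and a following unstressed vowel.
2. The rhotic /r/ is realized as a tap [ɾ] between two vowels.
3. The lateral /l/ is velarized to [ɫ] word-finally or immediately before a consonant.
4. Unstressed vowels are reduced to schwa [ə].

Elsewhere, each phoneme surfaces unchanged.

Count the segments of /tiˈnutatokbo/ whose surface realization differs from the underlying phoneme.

6

Segments that undergo a rule: /i/ → [ə] (rule 4); /t/ → [ɾ] (rule 1); /a/ → [ə] (rule 4); /t/ → [ɾ] (rule 1); /o/ → [ə] (rule 4); /o/ → [ə] (rule 4).
All other segments surface unchanged.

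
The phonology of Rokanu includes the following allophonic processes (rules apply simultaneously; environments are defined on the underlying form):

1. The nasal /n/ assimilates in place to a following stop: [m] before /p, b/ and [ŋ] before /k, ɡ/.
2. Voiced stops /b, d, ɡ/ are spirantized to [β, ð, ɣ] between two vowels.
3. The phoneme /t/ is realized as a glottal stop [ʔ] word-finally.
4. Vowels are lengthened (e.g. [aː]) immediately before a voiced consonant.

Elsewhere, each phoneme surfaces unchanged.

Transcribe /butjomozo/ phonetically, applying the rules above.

[butjoːmoːzo]

/b/ — word-initial; rule 2 does not apply here → [b].
/u/ (between /b/ and /t/): rule 4 targets it, but not before a voiced consonant → unchanged [u].
/t/ (between /u/ and /j/) is in the target of rule 3 but the environment (word-finally) is not met → [t].
/j/ (between /t/ and /o/) is unaffected → [j].
/o/ (between /j/ and /m/): before a voiced consonant, so rule 4 applies → [oː].
/m/ (between /o/ and /o/) is unaffected → [m].
/o/ meets the environment for rule 4 (before a voiced consonant) → [oː].
/z/ (between /o/ and /o/): no rule targets it → [z].
/o/ (word-final) fails the environment for rule 4, so it stays [o].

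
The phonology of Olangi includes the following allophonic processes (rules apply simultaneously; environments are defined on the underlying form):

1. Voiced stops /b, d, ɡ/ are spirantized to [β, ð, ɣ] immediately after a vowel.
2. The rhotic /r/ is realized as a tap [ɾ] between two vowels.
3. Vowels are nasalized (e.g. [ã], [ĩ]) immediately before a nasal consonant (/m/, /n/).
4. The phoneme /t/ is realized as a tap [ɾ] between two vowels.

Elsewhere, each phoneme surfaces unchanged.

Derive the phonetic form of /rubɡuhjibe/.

[ruβɡuhjiβe]

/r/ (word-initial) is in the target of rule 2 but the environment (between two vowels) is not met → [r].
/u/ (between /r/ and /b/) fails the environment for rule 3, so it stays [u].
Rule 1 applies to /b/ (between /u/ and /ɡ/: immediately after a vowel) → [β].
/ɡ/ (between /b/ and /u/) is in the target of rule 1 but the environment (immediately after a vowel) is not met → [ɡ].
/u/ (between /ɡ/ and /h/) fails the environment for rule 3, so it stays [u].
/h/ (between /u/ and /j/): no rule targets it → [h].
/j/ stays [j].
/i/ (between /j/ and /b/) fails the environment for rule 3, so it stays [i].
Rule 1 applies to /b/ (between /i/ and /e/: immediately after a vowel) → [β].
/e/ (word-final) is in the target of rule 3 but the environment (before a nasal consonant) is not met → [e].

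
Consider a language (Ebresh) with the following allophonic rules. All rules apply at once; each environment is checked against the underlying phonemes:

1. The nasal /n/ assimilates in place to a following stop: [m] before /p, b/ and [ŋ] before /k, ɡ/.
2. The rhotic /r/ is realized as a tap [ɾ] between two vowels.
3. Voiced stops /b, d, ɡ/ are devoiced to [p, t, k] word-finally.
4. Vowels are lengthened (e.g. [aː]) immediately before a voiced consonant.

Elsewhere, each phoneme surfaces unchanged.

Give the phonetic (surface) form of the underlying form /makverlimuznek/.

/a/ (between /m/ and /k/) is in the target of rule 4 but the environment (before a voiced consonant) is not met → [a].
/e/ meets the environment for rule 4 (before a voiced consonant) → [eː].
/r/ (between /e/ and /l/): rule 2 targets it, but not between two vowels → unchanged [r].
/i/ — between /l/ and /m/, before a voiced consonant — surfaces as [iː] (rule 4).
/u/ — between /m/ and /z/, before a voiced consonant — surfaces as [uː] (rule 4).
/n/ (between /z/ and /e/): rule 1 targets it, but not before a labial or velar stop → unchanged [n].
/e/ (between /n/ and /k/): rule 4 targets it, but not before a voiced consonant → unchanged [e].

[makveːrliːmuːznek]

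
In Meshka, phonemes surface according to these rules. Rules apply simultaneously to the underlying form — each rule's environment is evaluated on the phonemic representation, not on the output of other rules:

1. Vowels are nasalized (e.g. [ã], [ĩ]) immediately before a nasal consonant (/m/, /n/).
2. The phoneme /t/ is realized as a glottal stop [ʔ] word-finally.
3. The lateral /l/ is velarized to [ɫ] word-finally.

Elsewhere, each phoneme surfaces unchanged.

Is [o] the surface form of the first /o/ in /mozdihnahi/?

/o/ (between /m/ and /z/) is in the target of rule 1 but the environment (before a nasal consonant) is not met → [o].
The actual realization is [o], which matches [o].

Yes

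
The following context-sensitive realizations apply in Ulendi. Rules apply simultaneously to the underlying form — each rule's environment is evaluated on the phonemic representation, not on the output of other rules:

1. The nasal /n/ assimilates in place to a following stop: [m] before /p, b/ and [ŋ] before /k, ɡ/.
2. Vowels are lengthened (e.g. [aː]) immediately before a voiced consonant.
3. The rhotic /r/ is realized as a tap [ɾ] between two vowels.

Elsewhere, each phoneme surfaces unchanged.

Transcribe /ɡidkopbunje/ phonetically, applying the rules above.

[ɡiːdkopbuːnje]

/ɡ/ stays [ɡ].
/i/ (between /ɡ/ and /d/): before a voiced consonant, so rule 2 applies → [iː].
/d/ (between /i/ and /k/) is unaffected → [d].
/k/ (between /d/ and /o/): no rule targets it → [k].
/o/ (between /k/ and /p/) is in the target of rule 2 but the environment (before a voiced consonant) is not met → [o].
/p/ stays [p].
/b/ stays [b].
/u/ (between /b/ and /n/) occurs before a voiced consonant → [uː] by rule 2.
/n/ (between /u/ and /j/): rule 1 targets it, but not before a labial or velar stop → unchanged [n].
/j/ (between /n/ and /e/) is unaffected → [j].
/e/ — word-final; rule 2 does not apply here → [e].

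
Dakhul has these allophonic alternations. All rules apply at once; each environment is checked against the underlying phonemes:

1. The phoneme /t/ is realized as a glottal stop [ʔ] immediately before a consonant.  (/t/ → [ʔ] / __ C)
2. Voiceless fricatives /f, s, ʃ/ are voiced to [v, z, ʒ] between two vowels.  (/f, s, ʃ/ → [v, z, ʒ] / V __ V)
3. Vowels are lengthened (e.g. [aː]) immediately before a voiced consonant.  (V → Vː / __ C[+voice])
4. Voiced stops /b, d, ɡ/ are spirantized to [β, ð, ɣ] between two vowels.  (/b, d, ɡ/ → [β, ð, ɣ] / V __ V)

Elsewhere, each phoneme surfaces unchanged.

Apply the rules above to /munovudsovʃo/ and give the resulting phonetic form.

/m/ — not in any rule's target class → [m].
/u/ — between /m/ and /n/, before a voiced consonant — surfaces as [uː] (rule 3).
/n/ (between /u/ and /o/) is unaffected → [n].
/o/ — between /n/ and /v/, before a voiced consonant — surfaces as [oː] (rule 3).
/v/ stays [v].
/u/ — between /v/ and /d/, before a voiced consonant — surfaces as [uː] (rule 3).
/d/ — between /u/ and /s/; rule 4 does not apply here → [d].
/s/ (between /d/ and /o/) fails the environment for rule 2, so it stays [s].
/o/ (between /s/ and /v/) occurs before a voiced consonant → [oː] by rule 3.
/v/ (between /o/ and /ʃ/): no rule targets it → [v].
/ʃ/ (between /v/ and /o/) is in the target of rule 2 but the environment (between two vowels) is not met → [ʃ].
/o/ (word-final) is in the target of rule 3 but the environment (before a voiced consonant) is not met → [o].

[muːnoːvuːdsoːvʃo]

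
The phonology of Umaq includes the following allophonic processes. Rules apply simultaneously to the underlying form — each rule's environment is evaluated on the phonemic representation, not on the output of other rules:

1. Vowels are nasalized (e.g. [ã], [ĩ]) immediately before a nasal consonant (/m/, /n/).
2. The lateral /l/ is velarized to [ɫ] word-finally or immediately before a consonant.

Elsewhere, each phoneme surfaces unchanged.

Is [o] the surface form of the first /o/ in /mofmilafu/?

/o/ (between /m/ and /f/) is in the target of rule 1 but the environment (before a nasal consonant) is not met → [o].
The actual realization is [o], which matches [o].

Yes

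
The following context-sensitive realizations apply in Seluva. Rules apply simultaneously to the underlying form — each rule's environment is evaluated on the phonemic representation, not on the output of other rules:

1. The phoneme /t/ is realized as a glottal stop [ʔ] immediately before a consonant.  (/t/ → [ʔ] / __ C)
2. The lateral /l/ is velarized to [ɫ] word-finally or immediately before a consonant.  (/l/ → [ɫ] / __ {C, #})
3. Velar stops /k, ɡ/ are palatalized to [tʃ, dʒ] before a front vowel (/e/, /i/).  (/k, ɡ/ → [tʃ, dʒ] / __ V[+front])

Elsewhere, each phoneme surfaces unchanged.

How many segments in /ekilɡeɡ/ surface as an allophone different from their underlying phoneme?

Segments that undergo a rule: /k/ → [tʃ] (rule 3); /l/ → [ɫ] (rule 2); /ɡ/ → [dʒ] (rule 3).
All other segments surface unchanged.

3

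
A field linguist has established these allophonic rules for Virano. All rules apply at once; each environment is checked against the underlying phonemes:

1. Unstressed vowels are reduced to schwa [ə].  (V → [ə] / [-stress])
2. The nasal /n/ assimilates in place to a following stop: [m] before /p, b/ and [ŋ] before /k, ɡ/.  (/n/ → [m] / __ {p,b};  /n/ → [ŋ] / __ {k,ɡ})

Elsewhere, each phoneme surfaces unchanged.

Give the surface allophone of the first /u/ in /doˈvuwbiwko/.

[u]

/u/ (between /v/ and /w/) is in the target of rule 1 but the environment (in an unstressed syllable) is not met → [u].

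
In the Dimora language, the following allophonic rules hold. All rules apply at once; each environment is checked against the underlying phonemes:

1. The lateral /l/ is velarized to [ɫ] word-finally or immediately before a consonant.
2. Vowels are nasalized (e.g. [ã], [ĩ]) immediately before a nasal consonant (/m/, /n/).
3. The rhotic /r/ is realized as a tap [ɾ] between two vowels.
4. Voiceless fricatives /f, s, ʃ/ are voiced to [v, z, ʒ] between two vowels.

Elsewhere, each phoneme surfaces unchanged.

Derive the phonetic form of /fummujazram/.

[fũmmujazrãm]

/f/ (word-initial): rule 4 targets it, but not between two vowels → unchanged [f].
/u/ (between /f/ and /m/): before a nasal consonant, so rule 2 applies → [ũ].
/m/ stays [m].
/m/ stays [m].
/u/ (between /m/ and /j/): rule 2 targets it, but not before a nasal consonant → unchanged [u].
/j/ stays [j].
/a/ (between /j/ and /z/) fails the environment for rule 2, so it stays [a].
/z/ (between /a/ and /r/): no rule targets it → [z].
/r/ (between /z/ and /a/) is in the target of rule 3 but the environment (between two vowels) is not met → [r].
/a/ — between /r/ and /m/, before a nasal consonant — surfaces as [ã] (rule 2).
/m/ (word-final): no rule targets it → [m].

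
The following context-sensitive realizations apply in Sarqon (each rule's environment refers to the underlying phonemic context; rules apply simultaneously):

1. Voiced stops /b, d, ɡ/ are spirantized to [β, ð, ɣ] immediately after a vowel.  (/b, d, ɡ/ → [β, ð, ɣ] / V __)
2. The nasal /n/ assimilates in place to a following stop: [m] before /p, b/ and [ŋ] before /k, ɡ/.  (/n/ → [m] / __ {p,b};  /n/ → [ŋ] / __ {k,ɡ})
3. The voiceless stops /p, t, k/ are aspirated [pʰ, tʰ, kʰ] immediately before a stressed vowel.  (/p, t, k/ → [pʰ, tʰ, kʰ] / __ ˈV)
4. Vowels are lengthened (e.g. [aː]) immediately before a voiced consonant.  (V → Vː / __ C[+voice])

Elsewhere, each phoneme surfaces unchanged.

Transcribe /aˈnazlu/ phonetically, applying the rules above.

[aːˈnaːzlu]

Rule 4 applies to /a/ (word-initial: before a voiced consonant) → [aː].
/n/ (between /a/ and /a/) fails the environment for rule 2, so it stays [n].
/a/ (between /n/ and /z/) occurs before a voiced consonant → [aː] by rule 4.
/z/ — not in any rule's target class → [z].
/l/ — not in any rule's target class → [l].
/u/ — word-final; rule 4 does not apply here → [u].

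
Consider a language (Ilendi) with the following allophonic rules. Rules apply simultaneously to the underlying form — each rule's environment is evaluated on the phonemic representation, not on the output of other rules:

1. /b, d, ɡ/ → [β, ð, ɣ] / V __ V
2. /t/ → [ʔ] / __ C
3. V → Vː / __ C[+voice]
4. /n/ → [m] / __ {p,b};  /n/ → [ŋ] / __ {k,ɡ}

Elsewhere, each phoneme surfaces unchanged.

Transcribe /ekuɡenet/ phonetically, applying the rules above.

/e/ (word-initial): rule 3 targets it, but not before a voiced consonant → unchanged [e].
/k/ — not in any rule's target class → [k].
/u/ (between /k/ and /ɡ/): before a voiced consonant, so rule 3 applies → [uː].
/ɡ/ (between /u/ and /e/): between two vowels, so rule 1 applies → [ɣ].
/e/ — between /ɡ/ and /n/, before a voiced consonant — surfaces as [eː] (rule 3).
/n/ (between /e/ and /e/) fails the environment for rule 4, so it stays [n].
/e/ (between /n/ and /t/): rule 3 targets it, but not before a voiced consonant → unchanged [e].
/t/ (word-final) fails the environment for rule 2, so it stays [t].

[ekuːɣeːnet]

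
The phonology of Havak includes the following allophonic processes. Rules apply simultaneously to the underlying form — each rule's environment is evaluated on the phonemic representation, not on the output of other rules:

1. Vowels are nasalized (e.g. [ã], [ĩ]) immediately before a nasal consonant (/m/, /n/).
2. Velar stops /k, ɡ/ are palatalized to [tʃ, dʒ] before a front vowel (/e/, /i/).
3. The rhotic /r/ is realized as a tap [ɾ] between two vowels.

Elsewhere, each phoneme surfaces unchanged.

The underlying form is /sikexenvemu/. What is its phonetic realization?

[sitʃexẽnvẽmu]

/s/ (word-initial) is unaffected → [s].
/i/ (between /s/ and /k/) is in the target of rule 1 but the environment (before a nasal consonant) is not met → [i].
/k/ meets the environment for rule 2 (before a front vowel) → [tʃ].
/e/ (between /k/ and /x/): rule 1 targets it, but not before a nasal consonant → unchanged [e].
/x/ (between /e/ and /e/) is unaffected → [x].
/e/ — between /x/ and /n/, before a nasal consonant — surfaces as [ẽ] (rule 1).
/n/ stays [n].
/v/ (between /n/ and /e/): no rule targets it → [v].
/e/ — between /v/ and /m/, before a nasal consonant — surfaces as [ẽ] (rule 1).
/m/ (between /e/ and /u/): no rule targets it → [m].
/u/ (word-final) is in the target of rule 1 but the environment (before a nasal consonant) is not met → [u].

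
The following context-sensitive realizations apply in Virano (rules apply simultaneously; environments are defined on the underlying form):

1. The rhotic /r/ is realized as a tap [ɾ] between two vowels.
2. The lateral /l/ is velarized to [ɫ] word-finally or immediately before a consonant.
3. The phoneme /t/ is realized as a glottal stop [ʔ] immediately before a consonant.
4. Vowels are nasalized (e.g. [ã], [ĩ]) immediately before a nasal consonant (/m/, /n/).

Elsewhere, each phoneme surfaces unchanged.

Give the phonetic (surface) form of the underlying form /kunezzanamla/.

[kũnezzãnãmla]

Rule 4 applies to /u/ (between /k/ and /n/: before a nasal consonant) → [ũ].
/e/ (between /n/ and /z/) fails the environment for rule 4, so it stays [e].
/a/ — between /z/ and /n/, before a nasal consonant — surfaces as [ã] (rule 4).
Rule 4 applies to /a/ (between /n/ and /m/: before a nasal consonant) → [ã].
/l/ (between /m/ and /a/): rule 2 targets it, but not word-finally or immediately before a consonant → unchanged [l].
/a/ — word-final; rule 4 does not apply here → [a].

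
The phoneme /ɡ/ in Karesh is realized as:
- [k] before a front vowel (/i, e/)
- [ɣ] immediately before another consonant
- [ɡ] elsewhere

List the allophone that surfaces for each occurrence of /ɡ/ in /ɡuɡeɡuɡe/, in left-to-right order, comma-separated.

Occurrence 1 (position 1): no conditioning environment matches → elsewhere allophone [ɡ].
Occurrence 2 (position 3): before a front vowel (/i, e/) → [k].
Occurrence 3 (position 5): no conditioning environment matches → elsewhere allophone [ɡ].
Occurrence 4 (position 7): before a front vowel (/i, e/) → [k].

[ɡ], [k], [ɡ], [k]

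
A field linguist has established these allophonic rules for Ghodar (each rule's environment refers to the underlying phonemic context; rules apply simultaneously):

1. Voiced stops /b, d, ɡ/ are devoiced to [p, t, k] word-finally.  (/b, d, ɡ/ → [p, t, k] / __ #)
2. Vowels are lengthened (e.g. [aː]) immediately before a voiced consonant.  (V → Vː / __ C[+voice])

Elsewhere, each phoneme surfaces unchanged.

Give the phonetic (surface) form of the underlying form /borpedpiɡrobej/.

/b/ — word-initial; rule 1 does not apply here → [b].
Rule 2 applies to /o/ (between /b/ and /r/: before a voiced consonant) → [oː].
/r/ (between /o/ and /p/) is unaffected → [r].
/p/ stays [p].
/e/ (between /p/ and /d/): before a voiced consonant, so rule 2 applies → [eː].
/d/ (between /e/ and /p/): rule 1 targets it, but not word-finally → unchanged [d].
/p/ — not in any rule's target class → [p].
/i/ (between /p/ and /ɡ/) occurs before a voiced consonant → [iː] by rule 2.
/ɡ/ (between /i/ and /r/) fails the environment for rule 1, so it stays [ɡ].
/r/ — not in any rule's target class → [r].
/o/ (between /r/ and /b/) occurs before a voiced consonant → [oː] by rule 2.
/b/ (between /o/ and /e/) is in the target of rule 1 but the environment (word-finally) is not met → [b].
/e/ meets the environment for rule 2 (before a voiced consonant) → [eː].
/j/ (word-final) is unaffected → [j].

[boːrpeːdpiːɡroːbeːj]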